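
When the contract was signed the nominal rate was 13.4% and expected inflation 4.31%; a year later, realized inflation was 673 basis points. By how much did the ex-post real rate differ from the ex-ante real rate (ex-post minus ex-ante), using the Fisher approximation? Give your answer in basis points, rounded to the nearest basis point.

-242 basis points

Ex-ante: 13.4% − 4.31% = 9.090%
Ex-post: 13.4% − 6.73% = 6.670%
Difference (ex-post − ex-ante) = -2.4200% → -242 basis points.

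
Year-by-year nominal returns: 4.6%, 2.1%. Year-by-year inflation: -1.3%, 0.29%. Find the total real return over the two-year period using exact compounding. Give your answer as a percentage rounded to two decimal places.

Compound the nominal returns: 1.0460 × 1.0210 = 1.067966.
Compound inflation: 0.9870 × 1.0029 = 0.989862.
Deflate: 1.067966 / 0.989862 = 1.078904.
Total real return = 1.078904 − 1 → 7.89%.

7.89%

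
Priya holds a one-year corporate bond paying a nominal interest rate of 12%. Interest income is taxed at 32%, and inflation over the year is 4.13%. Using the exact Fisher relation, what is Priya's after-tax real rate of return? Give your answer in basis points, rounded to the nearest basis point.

After-tax nominal return = 12% × (1 − 0.32) = 8.1600%.
1 + r = 1.08160 / 1.04130 = 1.038702
After-tax real rate = 1.038702 − 1 → 387 basis points.

387 basis points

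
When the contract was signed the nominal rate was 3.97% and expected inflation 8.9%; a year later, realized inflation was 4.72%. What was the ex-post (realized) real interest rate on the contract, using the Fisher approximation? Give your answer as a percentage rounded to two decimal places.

Ex-post: 3.97% − 4.72% = -0.750%
So the realized real rate is -0.75%.

-0.75%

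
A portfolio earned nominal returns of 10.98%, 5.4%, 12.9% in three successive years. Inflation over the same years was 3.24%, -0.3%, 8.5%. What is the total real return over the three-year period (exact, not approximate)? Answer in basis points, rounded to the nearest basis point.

Nominal growth factor = 1.1098 × 1.0540 × 1.1290 = 1.320624
Price-level growth factor = 1.0324 × 0.9970 × 1.0850 = 1.116794
Real growth factor = 1.320624 / 1.116794 = 1.182514
Total real return = 1.182514 − 1 → 1825 basis points.

1825 basis points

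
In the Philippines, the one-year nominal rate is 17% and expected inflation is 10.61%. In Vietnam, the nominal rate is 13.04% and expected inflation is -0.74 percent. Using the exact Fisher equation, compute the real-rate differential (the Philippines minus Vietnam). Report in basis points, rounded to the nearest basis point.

-811 basis points

The Philippines: (1 + 0.1700)/(1 + 0.1061) − 1 = 5.7771%
Vietnam: (1 + 0.1304)/(1 − 0.0074) − 1 = 13.8827%
Differential = 5.7771% − 13.8827% = -8.1057% → -811 basis points.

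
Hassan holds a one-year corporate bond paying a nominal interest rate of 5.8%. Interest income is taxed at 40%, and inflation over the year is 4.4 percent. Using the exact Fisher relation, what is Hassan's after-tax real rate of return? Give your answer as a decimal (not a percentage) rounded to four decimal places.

After-tax nominal return = 5.8% × (1 − 0.4) = 3.4800%.
1 + r = 1.03480 / 1.04400 = 0.991188
After-tax real rate = 0.991188 − 1 → -0.0088.

-0.0088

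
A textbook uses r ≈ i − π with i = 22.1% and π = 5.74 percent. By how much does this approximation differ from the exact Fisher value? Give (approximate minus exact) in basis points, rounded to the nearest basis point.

Approximate: r ≈ 22.100% − 5.740% = 16.3600%
Exact: (1 + 0.2210)/(1 + 0.0574) − 1 = 15.4719%
Error = 16.3600% − 15.4719% = 0.8881% → 89 basis points.

89 basis points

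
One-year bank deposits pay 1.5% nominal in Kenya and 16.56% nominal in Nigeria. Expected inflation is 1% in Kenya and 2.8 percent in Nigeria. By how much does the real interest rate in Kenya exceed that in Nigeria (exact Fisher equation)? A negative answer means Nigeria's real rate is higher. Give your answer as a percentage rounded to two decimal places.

-12.89%

Kenya: (1 + 0.0150)/(1 + 0.0100) − 1 = 0.4950%
Nigeria: (1 + 0.1656)/(1 + 0.0280) − 1 = 13.3852%
Differential = 0.4950% − 13.3852% = -12.8902% → -12.89%.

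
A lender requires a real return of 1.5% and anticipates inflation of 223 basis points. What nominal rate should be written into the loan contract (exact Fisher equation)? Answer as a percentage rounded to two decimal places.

(1 + i) = (1 + r)(1 + π) = 1.01500 × 1.02230 = 1.0376345
i = 1.0376345 − 1, so the required nominal rate is 3.76%.

3.76%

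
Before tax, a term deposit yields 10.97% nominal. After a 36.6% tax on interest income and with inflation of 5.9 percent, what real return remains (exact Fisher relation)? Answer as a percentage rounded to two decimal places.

1.00%

After-tax nominal return = 10.97% × (1 − 0.366) = 6.95498%.
1 + r = 1.0695498 / 1.05900 = 1.009962
After-tax real rate = 1.009962 − 1 → 1.00%.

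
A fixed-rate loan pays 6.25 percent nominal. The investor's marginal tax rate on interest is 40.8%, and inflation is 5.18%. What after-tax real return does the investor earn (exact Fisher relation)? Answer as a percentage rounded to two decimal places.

-1.41%

After-tax nominal return = 6.25% × (1 − 0.408) = 3.7000%.
1 + r = 1.03700 / 1.05180 = 0.985929
After-tax real rate = 0.985929 − 1 → -1.41%.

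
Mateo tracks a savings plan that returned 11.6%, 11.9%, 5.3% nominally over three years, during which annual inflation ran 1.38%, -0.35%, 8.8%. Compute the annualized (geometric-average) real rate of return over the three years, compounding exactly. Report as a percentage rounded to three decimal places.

6.158%

Nominal growth factor = 1.1160 × 1.1190 × 1.0530 = 1.314990612
Price-level growth factor = 1.0138 × 0.9965 × 1.0880 = 1.099153850
Real growth factor = 1.314990612 / 1.099153850 = 1.196366289
Annualized real rate = 1.196366289^(1/3) − 1 = 6.15849% → 6.158%.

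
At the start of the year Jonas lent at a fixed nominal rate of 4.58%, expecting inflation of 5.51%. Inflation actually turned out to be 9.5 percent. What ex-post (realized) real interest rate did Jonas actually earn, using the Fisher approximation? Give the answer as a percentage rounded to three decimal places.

Ex-post: 4.58% − 9.5% = -4.920%
So the realized real rate is -4.920%.

-4.920%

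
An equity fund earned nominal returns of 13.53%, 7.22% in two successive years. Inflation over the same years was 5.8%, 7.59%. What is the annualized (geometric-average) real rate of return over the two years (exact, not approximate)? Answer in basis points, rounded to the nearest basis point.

Compound the nominal returns: 1.1353 × 1.0722 = 1.21726866.
Compound inflation: 1.0580 × 1.0759 = 1.13830220.
Deflate: 1.21726866 / 1.13830220 = 1.06937214.
Annualized real rate = 1.06937214^(1/2) − 1 = 3.4105% → 341 basis points.

341 basis points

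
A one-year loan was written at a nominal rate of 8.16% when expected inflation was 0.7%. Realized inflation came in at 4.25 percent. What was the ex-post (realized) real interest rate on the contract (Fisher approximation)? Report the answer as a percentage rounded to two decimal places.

3.91%

Ex-post: 8.16% − 4.25% = 3.910%
So the realized real rate is 3.91%.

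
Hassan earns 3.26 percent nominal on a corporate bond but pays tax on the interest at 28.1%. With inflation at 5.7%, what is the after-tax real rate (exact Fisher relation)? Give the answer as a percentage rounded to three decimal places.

After-tax nominal return = 3.26% × (1 − 0.281) = 2.34394%.
1 + r = 1.0234394 / 1.05700 = 0.968249
After-tax real rate = 0.968249 − 1 → -3.175%.

-3.175%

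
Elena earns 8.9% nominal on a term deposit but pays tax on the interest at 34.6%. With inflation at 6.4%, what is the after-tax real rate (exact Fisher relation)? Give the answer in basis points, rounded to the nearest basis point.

-54 basis points

After-tax nominal return = 8.9% × (1 − 0.346) = 5.8206%.
1 + r = 1.058206 / 1.06400 = 0.994555
After-tax real rate = 0.994555 − 1 → -54 basis points.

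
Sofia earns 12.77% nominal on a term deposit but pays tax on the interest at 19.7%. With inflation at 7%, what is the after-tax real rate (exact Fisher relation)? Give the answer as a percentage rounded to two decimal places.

After-tax nominal return = 12.77% × (1 − 0.197) = 10.25431%.
1 + r = 1.1025431 / 1.07000 = 1.030414
After-tax real rate = 1.030414 − 1 → 3.04%.

3.04%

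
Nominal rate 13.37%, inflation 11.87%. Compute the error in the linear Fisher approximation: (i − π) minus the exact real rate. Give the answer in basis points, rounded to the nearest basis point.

16 basis points

Approximate: r ≈ 13.370% − 11.870% = 1.5000%
Exact: (1 + 0.1337)/(1 + 0.1187) − 1 = 1.3408%
Error = 1.5000% − 1.3408% = 0.1592% → 16 basis points.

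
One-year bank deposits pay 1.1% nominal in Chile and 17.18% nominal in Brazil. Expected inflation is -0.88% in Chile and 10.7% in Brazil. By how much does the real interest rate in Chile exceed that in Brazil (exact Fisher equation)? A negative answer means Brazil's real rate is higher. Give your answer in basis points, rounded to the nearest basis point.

Chile: (1 + 0.0110)/(1 − 0.0088) − 1 = 1.9976%
Brazil: (1 + 0.1718)/(1 + 0.1070) − 1 = 5.8537%
Differential = 1.9976% − 5.8537% = -3.8561% → -386 basis points.

-386 basis points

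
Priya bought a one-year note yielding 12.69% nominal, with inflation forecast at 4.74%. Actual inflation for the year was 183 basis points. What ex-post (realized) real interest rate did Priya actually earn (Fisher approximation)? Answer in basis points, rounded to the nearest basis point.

1086 basis points

Ex-post: 12.69% − 1.83% = 10.860%
So the realized real rate is 1086 basis points.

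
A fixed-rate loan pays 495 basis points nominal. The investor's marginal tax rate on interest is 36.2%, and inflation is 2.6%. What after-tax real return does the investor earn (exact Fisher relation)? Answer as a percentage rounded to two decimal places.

0.54%

After-tax nominal return = 4.95% × (1 − 0.362) = 3.1581%.
1 + r = 1.031581 / 1.02600 = 1.005440
After-tax real rate = 1.005440 − 1 → 0.54%.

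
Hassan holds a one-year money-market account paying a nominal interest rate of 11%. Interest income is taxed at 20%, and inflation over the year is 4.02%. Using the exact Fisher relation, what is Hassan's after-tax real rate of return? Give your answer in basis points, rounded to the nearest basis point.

460 basis points

After-tax nominal return = 11% × (1 − 0.2) = 8.8000%.
1 + r = 1.08800 / 1.04020 = 1.045953
After-tax real rate = 1.045953 − 1 → 460 basis points.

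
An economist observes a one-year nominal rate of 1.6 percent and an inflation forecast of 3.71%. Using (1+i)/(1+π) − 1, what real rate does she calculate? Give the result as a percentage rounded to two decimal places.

1 + r = 1.01600 / 1.03710 = 0.979655
r = 0.979655 − 1 = -2.0345%, i.e. -2.03%.

-2.03%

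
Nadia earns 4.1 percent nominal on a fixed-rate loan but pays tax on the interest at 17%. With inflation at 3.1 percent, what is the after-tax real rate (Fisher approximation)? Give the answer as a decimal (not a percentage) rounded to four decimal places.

0.0030

After-tax nominal return = 4.1% × (1 − 0.17) = 3.4030%.
r ≈ 3.4030% − 3.1% → 0.0030.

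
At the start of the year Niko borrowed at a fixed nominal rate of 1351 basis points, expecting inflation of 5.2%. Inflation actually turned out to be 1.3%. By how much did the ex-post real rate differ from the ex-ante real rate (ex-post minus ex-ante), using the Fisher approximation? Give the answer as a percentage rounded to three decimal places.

3.900%

Ex-ante: 13.51% − 5.2% = 8.310%
Ex-post: 13.51% − 1.3% = 12.210%
Difference (ex-post − ex-ante) = 3.9000% → 3.900%.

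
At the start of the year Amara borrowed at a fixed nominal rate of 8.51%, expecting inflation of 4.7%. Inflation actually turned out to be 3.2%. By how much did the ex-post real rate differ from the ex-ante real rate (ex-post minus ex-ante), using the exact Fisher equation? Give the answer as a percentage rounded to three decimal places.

1.506%

Ex-ante: (1 + 0.0851)/(1 + 0.0470) − 1 = 3.6390%
Ex-post: (1 + 0.0851)/(1 + 0.0320) − 1 = 5.1453%
Difference (ex-post − ex-ante) = 1.5064% → 1.506%.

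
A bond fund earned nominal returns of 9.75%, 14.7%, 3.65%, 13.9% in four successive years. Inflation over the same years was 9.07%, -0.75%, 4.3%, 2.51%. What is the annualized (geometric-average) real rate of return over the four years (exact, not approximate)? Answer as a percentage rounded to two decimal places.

6.45%

Compound the nominal returns: 1.0975 × 1.1470 × 1.0365 × 1.1390 = 1.48614429.
Compound inflation: 1.0907 × 0.9925 × 1.0430 × 1.0251 = 1.15740771.
Deflate: 1.48614429 / 1.15740771 = 1.28402833.
Annualized real rate = 1.28402833^(1/4) − 1 = 6.4495% → 6.45%.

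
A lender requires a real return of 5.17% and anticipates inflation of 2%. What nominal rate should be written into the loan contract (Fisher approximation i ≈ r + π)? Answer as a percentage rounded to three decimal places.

7.170%

i ≈ r + π = 5.17% + 2% = 7.170%.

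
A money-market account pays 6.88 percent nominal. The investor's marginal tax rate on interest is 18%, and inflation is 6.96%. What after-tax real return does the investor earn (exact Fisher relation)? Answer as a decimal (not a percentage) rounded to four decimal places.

-0.0123

After-tax nominal return = 6.88% × (1 − 0.18) = 5.6416%.
1 + r = 1.056416 / 1.06960 = 0.987674
After-tax real rate = 0.987674 − 1 → -0.0123.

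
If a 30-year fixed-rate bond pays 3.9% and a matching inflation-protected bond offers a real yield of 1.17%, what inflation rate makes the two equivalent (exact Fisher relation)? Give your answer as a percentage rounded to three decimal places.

(1 + π) = (1 + i)/(1 + r) = 1.03900 / 1.01170 = 1.026984
Break-even inflation = 1.026984 − 1 → 2.698%.

2.698%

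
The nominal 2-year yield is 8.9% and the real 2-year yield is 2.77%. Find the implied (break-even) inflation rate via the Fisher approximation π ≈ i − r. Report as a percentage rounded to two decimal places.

π ≈ i − r = 8.9% − 2.77% → 6.13%.

6.13%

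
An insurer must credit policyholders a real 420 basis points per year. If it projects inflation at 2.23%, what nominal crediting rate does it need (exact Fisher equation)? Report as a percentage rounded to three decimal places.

(1 + i) = (1 + r)(1 + π) = 1.04200 × 1.02230 = 1.0652366
i = 1.0652366 − 1, so the required nominal rate is 6.524%.

6.524%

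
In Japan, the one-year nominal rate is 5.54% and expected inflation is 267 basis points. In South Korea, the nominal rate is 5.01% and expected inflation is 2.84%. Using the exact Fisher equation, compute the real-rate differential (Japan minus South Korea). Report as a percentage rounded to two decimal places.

0.69%

Japan: (1 + 0.0554)/(1 + 0.0267) − 1 = 2.7954%
South Korea: (1 + 0.0501)/(1 + 0.0284) − 1 = 2.1101%
Differential = 2.7954% − 2.1101% = 0.6853% → 0.69%.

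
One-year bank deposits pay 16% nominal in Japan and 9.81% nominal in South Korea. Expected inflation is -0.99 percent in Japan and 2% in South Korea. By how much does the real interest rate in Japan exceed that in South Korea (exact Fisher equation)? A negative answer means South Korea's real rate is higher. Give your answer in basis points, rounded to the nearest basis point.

Japan: (1 + 0.1600)/(1 − 0.0099) − 1 = 17.1599%
South Korea: (1 + 0.0981)/(1 + 0.0200) − 1 = 7.6569%
Differential = 17.1599% − 7.6569% = 9.5030% → 950 basis points.

950 basis points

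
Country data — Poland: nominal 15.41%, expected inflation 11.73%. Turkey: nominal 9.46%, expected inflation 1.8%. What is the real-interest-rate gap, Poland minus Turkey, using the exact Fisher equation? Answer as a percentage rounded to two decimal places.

Poland: (1 + 0.1541)/(1 + 0.1173) − 1 = 3.2937%
Turkey: (1 + 0.0946)/(1 + 0.0180) − 1 = 7.5246%
Differential = 3.2937% − 7.5246% = -4.2309% → -4.23%.

-4.23%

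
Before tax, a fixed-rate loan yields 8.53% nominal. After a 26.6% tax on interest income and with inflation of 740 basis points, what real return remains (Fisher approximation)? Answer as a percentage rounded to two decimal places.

-1.14%

After-tax nominal return = 8.53% × (1 − 0.266) = 6.26102%.
r ≈ 6.26102% − 7.4% → -1.14%.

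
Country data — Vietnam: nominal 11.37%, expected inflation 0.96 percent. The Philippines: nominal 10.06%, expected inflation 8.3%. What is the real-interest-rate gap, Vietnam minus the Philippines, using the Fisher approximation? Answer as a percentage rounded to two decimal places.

8.65%

Vietnam: 11.37% − 0.96% = 10.410%
The Philippines: 10.06% − 8.3% = 1.760%
Differential = 8.650% → 8.65%.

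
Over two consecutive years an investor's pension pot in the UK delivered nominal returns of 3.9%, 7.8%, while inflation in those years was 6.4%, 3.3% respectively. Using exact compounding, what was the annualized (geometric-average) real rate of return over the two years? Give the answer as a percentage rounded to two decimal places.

0.95%

Nominal growth factor = 1.0390 × 1.0780 = 1.12004200
Price-level growth factor = 1.0640 × 1.0330 = 1.09911200
Real growth factor = 1.12004200 / 1.09911200 = 1.01904265
Annualized real rate = 1.01904265^(1/2) − 1 = 0.9476% → 0.95%.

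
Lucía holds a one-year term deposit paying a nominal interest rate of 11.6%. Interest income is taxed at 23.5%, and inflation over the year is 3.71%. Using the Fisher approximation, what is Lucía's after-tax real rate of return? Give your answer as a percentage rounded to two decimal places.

5.16%

After-tax nominal return = 11.6% × (1 − 0.235) = 8.8740%.
r ≈ 8.8740% − 3.71% → 5.16%.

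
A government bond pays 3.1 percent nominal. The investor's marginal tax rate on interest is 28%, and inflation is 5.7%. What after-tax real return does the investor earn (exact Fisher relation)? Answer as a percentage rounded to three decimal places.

-3.281%

After-tax nominal return = 3.1% × (1 − 0.28) = 2.2320%.
1 + r = 1.02232 / 1.05700 = 0.967190
After-tax real rate = 0.967190 − 1 → -3.281%.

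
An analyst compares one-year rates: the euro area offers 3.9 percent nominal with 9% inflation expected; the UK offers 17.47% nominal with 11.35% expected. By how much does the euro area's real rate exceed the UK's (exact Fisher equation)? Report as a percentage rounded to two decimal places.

-10.18%

The euro area: (1 + 0.0390)/(1 + 0.0900) − 1 = -4.6789%
The UK: (1 + 0.1747)/(1 + 0.1135) − 1 = 5.4962%
Differential = -4.6789% − 5.4962% = -10.1751% → -10.18%.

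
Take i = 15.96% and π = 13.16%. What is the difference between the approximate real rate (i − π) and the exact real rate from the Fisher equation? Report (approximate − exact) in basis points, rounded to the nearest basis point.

33 basis points

Approximate: r ≈ 15.960% − 13.160% = 2.8000%
Exact: (1 + 0.1596)/(1 + 0.1316) − 1 = 2.4744%
Error = 2.8000% − 2.4744% = 0.3256% → 33 basis points.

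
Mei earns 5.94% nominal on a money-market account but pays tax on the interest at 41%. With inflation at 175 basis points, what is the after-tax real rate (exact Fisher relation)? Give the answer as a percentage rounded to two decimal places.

1.72%

After-tax nominal return = 5.94% × (1 − 0.41) = 3.5046%.
1 + r = 1.035046 / 1.01750 = 1.017244
After-tax real rate = 1.017244 − 1 → 1.72%.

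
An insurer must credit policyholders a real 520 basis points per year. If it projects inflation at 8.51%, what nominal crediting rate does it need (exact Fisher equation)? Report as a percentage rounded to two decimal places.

14.15%

(1 + i) = (1 + r)(1 + π) = 1.05200 × 1.08510 = 1.1415252
i = 1.1415252 − 1, so the required nominal rate is 14.15%.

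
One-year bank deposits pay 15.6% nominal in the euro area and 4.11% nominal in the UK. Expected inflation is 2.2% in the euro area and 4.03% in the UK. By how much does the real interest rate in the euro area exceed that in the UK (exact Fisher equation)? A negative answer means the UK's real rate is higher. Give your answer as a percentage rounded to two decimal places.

The euro area: (1 + 0.1560)/(1 + 0.0220) − 1 = 13.1115%
The UK: (1 + 0.0411)/(1 + 0.0403) − 1 = 0.0769%
Differential = 13.1115% − 0.0769% = 13.0346% → 13.03%.

13.03%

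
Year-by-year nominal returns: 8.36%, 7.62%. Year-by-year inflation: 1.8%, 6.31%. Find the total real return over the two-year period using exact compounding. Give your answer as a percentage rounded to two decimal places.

7.76%

Compound the nominal returns: 1.0836 × 1.0762 = 1.166170.
Compound inflation: 1.0180 × 1.0631 = 1.082236.
Deflate: 1.166170 / 1.082236 = 1.077557.
Total real return = 1.077557 − 1 → 7.76%.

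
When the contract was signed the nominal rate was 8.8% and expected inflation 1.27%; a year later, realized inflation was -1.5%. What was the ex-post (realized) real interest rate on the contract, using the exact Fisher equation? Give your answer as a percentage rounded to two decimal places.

Ex-post: (1 + 0.0880)/(1 − 0.0150) − 1 = 10.4569%
So the realized real rate is 10.46%.

10.46%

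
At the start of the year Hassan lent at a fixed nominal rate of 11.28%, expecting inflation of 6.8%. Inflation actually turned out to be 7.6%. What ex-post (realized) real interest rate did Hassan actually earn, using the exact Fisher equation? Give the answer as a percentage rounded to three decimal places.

3.420%

Ex-post: (1 + 0.1128)/(1 + 0.0760) − 1 = 3.4201%
So the realized real rate is 3.420%.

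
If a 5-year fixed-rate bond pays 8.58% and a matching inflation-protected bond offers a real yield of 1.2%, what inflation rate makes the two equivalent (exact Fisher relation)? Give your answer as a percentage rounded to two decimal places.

7.29%

(1 + π) = (1 + i)/(1 + r) = 1.08580 / 1.01200 = 1.072925
Break-even inflation = 1.072925 − 1 → 7.29%.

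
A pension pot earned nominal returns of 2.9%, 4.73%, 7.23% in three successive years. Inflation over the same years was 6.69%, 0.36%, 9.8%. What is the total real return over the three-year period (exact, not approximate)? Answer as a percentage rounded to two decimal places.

-1.71%

Nominal growth factor = 1.0290 × 1.0473 × 1.0723 = 1.155587
Price-level growth factor = 1.0669 × 1.0036 × 1.0980 = 1.175673
Real growth factor = 1.155587 / 1.175673 = 0.982915
Total real return = 0.982915 − 1 → -1.71%.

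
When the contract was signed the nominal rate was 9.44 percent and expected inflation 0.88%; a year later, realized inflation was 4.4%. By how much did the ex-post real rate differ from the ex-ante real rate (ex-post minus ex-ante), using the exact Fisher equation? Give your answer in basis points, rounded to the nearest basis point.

Ex-ante: (1 + 0.0944)/(1 + 0.0088) − 1 = 8.4853%
Ex-post: (1 + 0.0944)/(1 + 0.0440) − 1 = 4.8276%
Difference (ex-post − ex-ante) = -3.6577% → -366 basis points.

-366 basis points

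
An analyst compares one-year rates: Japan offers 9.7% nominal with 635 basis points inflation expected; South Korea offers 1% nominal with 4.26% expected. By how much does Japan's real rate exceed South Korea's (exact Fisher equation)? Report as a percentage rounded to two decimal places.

Japan: (1 + 0.0970)/(1 + 0.0635) − 1 = 3.1500%
South Korea: (1 + 0.0100)/(1 + 0.0426) − 1 = -3.1268%
Differential = 3.1500% − (-3.1268%) = 6.2768% → 6.28%.

6.28%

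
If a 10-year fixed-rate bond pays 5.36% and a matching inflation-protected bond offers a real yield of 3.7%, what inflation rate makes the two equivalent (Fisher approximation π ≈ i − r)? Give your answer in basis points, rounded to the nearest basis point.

π ≈ i − r = 5.36% − 3.7% → 166 basis points.

166 basis points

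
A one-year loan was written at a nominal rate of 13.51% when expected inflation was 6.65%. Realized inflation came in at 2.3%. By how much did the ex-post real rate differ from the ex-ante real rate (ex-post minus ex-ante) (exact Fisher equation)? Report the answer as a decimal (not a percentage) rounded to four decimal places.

0.0453

Ex-ante: (1 + 0.1351)/(1 + 0.0665) − 1 = 6.4323%
Ex-post: (1 + 0.1351)/(1 + 0.0230) − 1 = 10.9580%
Difference (ex-post − ex-ante) = 4.5257% → 0.0453.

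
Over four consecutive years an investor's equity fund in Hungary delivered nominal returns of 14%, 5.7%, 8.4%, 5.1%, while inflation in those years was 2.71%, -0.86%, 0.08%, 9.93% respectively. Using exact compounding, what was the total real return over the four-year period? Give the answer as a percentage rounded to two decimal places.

22.54%

Compound the nominal returns: 1.1400 × 1.0570 × 1.0840 × 1.0510 = 1.372814.
Compound inflation: 1.0271 × 0.9914 × 1.0008 × 1.0993 = 1.120276.
Deflate: 1.372814 / 1.120276 = 1.225425.
Total real return = 1.225425 − 1 → 22.54%.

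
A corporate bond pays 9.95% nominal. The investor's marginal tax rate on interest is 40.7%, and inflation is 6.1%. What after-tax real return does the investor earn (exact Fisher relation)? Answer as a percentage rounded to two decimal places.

-0.19%

After-tax nominal return = 9.95% × (1 − 0.407) = 5.90035%.
1 + r = 1.0590035 / 1.06100 = 0.998118
After-tax real rate = 0.998118 − 1 → -0.19%.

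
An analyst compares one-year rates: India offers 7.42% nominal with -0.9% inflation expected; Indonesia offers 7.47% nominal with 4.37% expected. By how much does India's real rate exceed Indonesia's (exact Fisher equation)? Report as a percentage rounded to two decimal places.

5.43%

India: (1 + 0.0742)/(1 − 0.0090) − 1 = 8.3956%
Indonesia: (1 + 0.0747)/(1 + 0.0437) − 1 = 2.9702%
Differential = 8.3956% − 2.9702% = 5.4254% → 5.43%.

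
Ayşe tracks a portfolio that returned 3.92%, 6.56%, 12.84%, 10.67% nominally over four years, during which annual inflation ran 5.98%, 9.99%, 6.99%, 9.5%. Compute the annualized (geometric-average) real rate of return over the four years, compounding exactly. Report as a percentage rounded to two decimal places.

0.31%

Compound the nominal returns: 1.0392 × 1.0656 × 1.1284 × 1.1067 = 1.38288586.
Compound inflation: 1.0598 × 1.0999 × 1.0699 × 1.0950 = 1.36563432.
Deflate: 1.38288586 / 1.36563432 = 1.01263262.
Annualized real rate = 1.01263262^(1/4) − 1 = 0.3143% → 0.31%.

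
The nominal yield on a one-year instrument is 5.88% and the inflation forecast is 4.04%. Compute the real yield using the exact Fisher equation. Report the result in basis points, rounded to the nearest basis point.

By the Fisher relation, 1 + r = (1 + i)/(1 + π).
1 + r = 1.05880 / 1.04040 = 1.017686
r = 1.017686 − 1 = 1.7686%, i.e. 177 basis points.

177 basis points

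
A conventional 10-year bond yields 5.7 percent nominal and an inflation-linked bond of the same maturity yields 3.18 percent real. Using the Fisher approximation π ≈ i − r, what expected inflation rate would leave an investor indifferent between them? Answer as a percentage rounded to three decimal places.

π ≈ i − r = 5.7% − 3.18% → 2.520%.

2.520%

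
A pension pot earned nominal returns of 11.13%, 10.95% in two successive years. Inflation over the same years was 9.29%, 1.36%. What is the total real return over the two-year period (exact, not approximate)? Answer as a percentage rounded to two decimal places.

Compound the nominal returns: 1.1113 × 1.1095 = 1.232987.
Compound inflation: 1.0929 × 1.0136 = 1.107763.
Deflate: 1.232987 / 1.107763 = 1.113042.
Total real return = 1.113042 − 1 → 11.30%.

11.30%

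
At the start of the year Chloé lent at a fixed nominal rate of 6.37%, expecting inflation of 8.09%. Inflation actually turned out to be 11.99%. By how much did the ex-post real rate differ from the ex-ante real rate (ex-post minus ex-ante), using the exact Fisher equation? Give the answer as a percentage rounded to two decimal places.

-3.43%

Ex-ante: (1 + 0.0637)/(1 + 0.0809) − 1 = -1.5913%
Ex-post: (1 + 0.0637)/(1 + 0.1199) − 1 = -5.0183%
Difference (ex-post − ex-ante) = -3.4270% → -3.43%.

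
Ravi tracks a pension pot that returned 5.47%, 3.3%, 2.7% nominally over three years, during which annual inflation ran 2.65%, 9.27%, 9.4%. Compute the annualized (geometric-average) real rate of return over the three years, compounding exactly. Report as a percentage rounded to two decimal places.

Nominal growth factor = 1.0547 × 1.0330 × 1.0270 = 1.11892174
Price-level growth factor = 1.0265 × 1.0927 × 1.0940 = 1.22709227
Real growth factor = 1.11892174 / 1.22709227 = 0.91184809
Annualized real rate = 0.91184809^(1/3) − 1 = -3.0292% → -3.03%.

-3.03%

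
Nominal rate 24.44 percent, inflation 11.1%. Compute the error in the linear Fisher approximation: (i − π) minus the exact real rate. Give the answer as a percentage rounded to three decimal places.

Approximate: r ≈ 24.440% − 11.100% = 13.3400%
Exact: (1 + 0.2444)/(1 + 0.1110) − 1 = 12.0072%
Error = 13.3400% − 12.0072% = 1.3328% → 1.333%.

1.333%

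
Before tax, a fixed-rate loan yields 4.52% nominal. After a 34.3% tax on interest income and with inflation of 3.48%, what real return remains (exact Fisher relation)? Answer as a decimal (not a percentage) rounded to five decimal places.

-0.00493

After-tax nominal return = 4.52% × (1 − 0.343) = 2.96964%.
1 + r = 1.0296964 / 1.03480 = 0.995068
After-tax real rate = 0.995068 − 1 → -0.00493.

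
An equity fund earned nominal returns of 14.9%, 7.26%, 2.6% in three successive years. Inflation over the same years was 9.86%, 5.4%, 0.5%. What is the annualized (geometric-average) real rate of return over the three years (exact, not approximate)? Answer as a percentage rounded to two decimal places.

2.81%

Compound the nominal returns: 1.1490 × 1.0726 × 1.0260 = 1.26446025.
Compound inflation: 1.0986 × 1.0540 × 1.0050 = 1.16371402.
Deflate: 1.26446025 / 1.16371402 = 1.08657301.
Annualized real rate = 1.08657301^(1/3) − 1 = 2.8063% → 2.81%.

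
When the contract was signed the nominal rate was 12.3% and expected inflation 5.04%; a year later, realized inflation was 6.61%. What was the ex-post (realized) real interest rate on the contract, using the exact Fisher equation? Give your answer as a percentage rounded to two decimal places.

5.34%

Ex-post: (1 + 0.1230)/(1 + 0.0661) − 1 = 5.3372%
So the realized real rate is 5.34%.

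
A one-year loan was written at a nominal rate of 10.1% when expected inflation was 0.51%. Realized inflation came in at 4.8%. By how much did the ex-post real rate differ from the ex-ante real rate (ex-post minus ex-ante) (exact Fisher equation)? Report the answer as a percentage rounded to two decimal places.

-4.48%

Ex-ante: (1 + 0.1010)/(1 + 0.0051) − 1 = 9.5413%
Ex-post: (1 + 0.1010)/(1 + 0.0480) − 1 = 5.0573%
Difference (ex-post − ex-ante) = -4.4841% → -4.48%.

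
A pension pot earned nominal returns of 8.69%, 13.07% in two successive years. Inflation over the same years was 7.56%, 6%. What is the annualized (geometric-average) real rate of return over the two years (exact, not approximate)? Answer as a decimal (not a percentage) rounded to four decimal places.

Compound the nominal returns: 1.0869 × 1.1307 = 1.22895783.
Compound inflation: 1.0756 × 1.0600 = 1.14013600.
Deflate: 1.22895783 / 1.14013600 = 1.07790459.
Annualized real rate = 1.07790459^(1/2) − 1 = 3.8222% → 0.0382.

0.0382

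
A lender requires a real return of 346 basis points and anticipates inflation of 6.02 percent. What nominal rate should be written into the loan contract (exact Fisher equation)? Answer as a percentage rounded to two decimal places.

9.69%

(1 + i) = (1 + r)(1 + π) = 1.03460 × 1.06020 = 1.09688292
i = 1.09688292 − 1, so the required nominal rate is 9.69%.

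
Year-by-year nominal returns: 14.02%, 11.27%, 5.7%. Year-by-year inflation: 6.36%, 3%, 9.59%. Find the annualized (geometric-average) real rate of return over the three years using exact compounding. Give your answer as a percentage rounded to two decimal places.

Nominal growth factor = 1.1402 × 1.1127 × 1.0570 = 1.34101647
Price-level growth factor = 1.0636 × 1.0300 × 1.0959 = 1.20056722
Real growth factor = 1.34101647 / 1.20056722 = 1.11698575
Annualized real rate = 1.11698575^(1/3) − 1 = 3.7566% → 3.76%.

3.76%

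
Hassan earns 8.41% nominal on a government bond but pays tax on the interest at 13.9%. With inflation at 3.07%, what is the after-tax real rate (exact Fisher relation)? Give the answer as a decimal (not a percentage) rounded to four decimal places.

0.0405

After-tax nominal return = 8.41% × (1 − 0.139) = 7.24101%.
1 + r = 1.0724101 / 1.03070 = 1.040468
After-tax real rate = 1.040468 − 1 → 0.0405.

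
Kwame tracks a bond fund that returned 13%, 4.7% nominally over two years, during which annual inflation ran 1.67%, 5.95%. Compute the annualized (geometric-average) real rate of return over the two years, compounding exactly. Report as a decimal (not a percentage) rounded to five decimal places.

0.04801

Compound the nominal returns: 1.1300 × 1.0470 = 1.18311000.
Compound inflation: 1.0167 × 1.0595 = 1.07719365.
Deflate: 1.18311000 / 1.07719365 = 1.09832619.
Annualized real rate = 1.09832619^(1/2) − 1 = 4.8011% → 0.04801.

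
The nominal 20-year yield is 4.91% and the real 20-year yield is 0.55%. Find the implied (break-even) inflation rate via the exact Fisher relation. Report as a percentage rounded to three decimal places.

4.336%

(1 + π) = (1 + i)/(1 + r) = 1.04910 / 1.00550 = 1.043362
Break-even inflation = 1.043362 − 1 → 4.336%.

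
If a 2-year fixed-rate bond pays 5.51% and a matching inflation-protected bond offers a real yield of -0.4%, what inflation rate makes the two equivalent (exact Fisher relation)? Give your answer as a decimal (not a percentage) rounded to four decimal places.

0.0593

(1 + π) = (1 + i)/(1 + r) = 1.05510 / 0.99600 = 1.059337
Break-even inflation = 1.059337 − 1 → 0.0593.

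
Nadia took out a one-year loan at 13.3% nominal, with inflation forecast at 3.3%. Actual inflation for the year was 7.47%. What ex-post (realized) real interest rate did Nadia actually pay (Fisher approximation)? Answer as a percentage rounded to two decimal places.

5.83%

Ex-post: 13.3% − 7.47% = 5.830%
So the realized real rate is 5.83%.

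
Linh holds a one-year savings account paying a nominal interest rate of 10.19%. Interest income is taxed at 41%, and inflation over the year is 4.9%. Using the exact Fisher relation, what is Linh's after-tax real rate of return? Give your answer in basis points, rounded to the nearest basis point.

After-tax nominal return = 10.19% × (1 − 0.41) = 6.0121%.
1 + r = 1.060121 / 1.04900 = 1.010602
After-tax real rate = 1.010602 − 1 → 106 basis points.

106 basis points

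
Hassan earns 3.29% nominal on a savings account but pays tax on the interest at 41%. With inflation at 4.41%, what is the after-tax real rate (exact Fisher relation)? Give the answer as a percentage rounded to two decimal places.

After-tax nominal return = 3.29% × (1 − 0.41) = 1.9411%.
1 + r = 1.019411 / 1.04410 = 0.976354
After-tax real rate = 0.976354 − 1 → -2.36%.

-2.36%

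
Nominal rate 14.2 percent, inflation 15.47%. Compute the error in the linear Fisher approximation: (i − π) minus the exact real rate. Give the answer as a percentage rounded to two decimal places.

-0.17%

Approximate: r ≈ 14.200% − 15.470% = -1.2700%
Exact: (1 + 0.1420)/(1 + 0.1547) − 1 = -1.0999%
Error = -1.2700% − (-1.0999%) = -0.1701% → -0.17%.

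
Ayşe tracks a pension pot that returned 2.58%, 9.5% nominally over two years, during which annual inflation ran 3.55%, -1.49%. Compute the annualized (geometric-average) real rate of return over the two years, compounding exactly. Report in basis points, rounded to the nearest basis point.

494 basis points

Nominal growth factor = 1.0258 × 1.0950 = 1.12325100
Price-level growth factor = 1.0355 × 0.9851 = 1.02007105
Real growth factor = 1.12325100 / 1.02007105 = 1.10114977
Annualized real rate = 1.10114977^(1/2) − 1 = 4.9357% → 494 basis points.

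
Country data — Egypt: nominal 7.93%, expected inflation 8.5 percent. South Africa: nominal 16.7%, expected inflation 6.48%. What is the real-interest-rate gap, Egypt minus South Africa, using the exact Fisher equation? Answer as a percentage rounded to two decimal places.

Egypt: (1 + 0.0793)/(1 + 0.0850) − 1 = -0.5253%
South Africa: (1 + 0.1670)/(1 + 0.0648) − 1 = 9.5980%
Differential = -0.5253% − 9.5980% = -10.1234% → -10.12%.

-10.12%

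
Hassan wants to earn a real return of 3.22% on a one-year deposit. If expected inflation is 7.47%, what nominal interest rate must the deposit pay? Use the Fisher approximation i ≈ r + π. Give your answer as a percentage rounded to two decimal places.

i ≈ r + π = 3.22% + 7.47% = 10.69%.

10.69%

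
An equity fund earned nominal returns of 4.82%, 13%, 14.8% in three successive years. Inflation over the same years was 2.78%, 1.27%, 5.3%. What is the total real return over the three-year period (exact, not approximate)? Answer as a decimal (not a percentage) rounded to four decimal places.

Compound the nominal returns: 1.0482 × 1.1300 × 1.1480 = 1.359767.
Compound inflation: 1.0278 × 1.0127 × 1.0530 = 1.096018.
Deflate: 1.359767 / 1.096018 = 1.240643.
Total real return = 1.240643 − 1 → 0.2406.

0.2406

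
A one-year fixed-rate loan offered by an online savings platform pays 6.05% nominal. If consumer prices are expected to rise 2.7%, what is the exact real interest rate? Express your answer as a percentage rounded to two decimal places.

3.26%

1 + r = 1.06050 / 1.02700 = 1.032619
r = 1.032619 − 1 = 3.2619%, i.e. 3.26%.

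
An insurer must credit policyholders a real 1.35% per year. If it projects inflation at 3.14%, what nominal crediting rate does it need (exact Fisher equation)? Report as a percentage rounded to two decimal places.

(1 + i) = (1 + r)(1 + π) = 1.01350 × 1.03140 = 1.0453239
i = 1.0453239 − 1, so the required nominal rate is 4.53%.

4.53%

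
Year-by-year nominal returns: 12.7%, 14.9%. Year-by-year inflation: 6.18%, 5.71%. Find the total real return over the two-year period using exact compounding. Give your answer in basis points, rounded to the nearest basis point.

1537 basis points

Compound the nominal returns: 1.1270 × 1.1490 = 1.294923.
Compound inflation: 1.0618 × 1.0571 = 1.122429.
Deflate: 1.294923 / 1.122429 = 1.153679.
Total real return = 1.153679 − 1 → 1537 basis points.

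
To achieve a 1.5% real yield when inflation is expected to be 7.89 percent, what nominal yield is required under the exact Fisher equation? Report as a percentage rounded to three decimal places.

9.508%

(1 + i) = (1 + r)(1 + π) = 1.01500 × 1.07890 = 1.0950835
i = 1.0950835 − 1, so the required nominal rate is 9.508%.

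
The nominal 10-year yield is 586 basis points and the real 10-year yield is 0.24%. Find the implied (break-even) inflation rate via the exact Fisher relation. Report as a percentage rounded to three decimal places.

5.607%

(1 + π) = (1 + i)/(1 + r) = 1.05860 / 1.00240 = 1.0560654
Break-even inflation = 1.0560654 − 1 → 5.607%.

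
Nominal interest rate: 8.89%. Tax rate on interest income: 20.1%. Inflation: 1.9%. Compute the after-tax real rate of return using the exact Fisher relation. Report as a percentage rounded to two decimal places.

After-tax nominal return = 8.89% × (1 − 0.201) = 7.10311%.
1 + r = 1.0710311 / 1.01900 = 1.051061
After-tax real rate = 1.051061 − 1 → 5.11%.

5.11%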